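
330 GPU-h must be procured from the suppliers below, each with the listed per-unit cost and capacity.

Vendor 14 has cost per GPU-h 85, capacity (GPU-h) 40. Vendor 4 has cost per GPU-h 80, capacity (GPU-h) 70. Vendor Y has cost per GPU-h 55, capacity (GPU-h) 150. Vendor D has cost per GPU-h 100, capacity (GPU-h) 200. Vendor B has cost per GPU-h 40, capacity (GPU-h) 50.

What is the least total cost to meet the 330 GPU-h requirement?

Cheapest first:
Vendor B at 40: take all 50 GPU-h → 280 still needed.
Vendor Y at 55: take all 150 GPU-h → 130 still needed.
Vendor 4 (80): use full 70 → 60 GPU-h to go.
Take 40 from Vendor 14 at 85 → need 20 more.
Vendor D (100): take the remaining 20 → done.
Cost = 50×40 + 150×55 + 70×80 + 40×85 + 20×100 = 21250.

21250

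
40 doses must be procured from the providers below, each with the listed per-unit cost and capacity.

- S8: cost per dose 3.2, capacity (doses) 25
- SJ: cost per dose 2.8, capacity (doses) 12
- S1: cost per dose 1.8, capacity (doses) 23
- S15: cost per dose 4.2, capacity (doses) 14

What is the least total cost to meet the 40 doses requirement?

91

Fill from the cheapest provider first.
S1 (1.8): use full 23 → 17 doses to go.
SJ (2.8): use full 12 → 5 doses to go.
Take 5 from S8 at 3.2 to finish.
S15: unused.
Cost = 23×1.8 + 12×2.8 + 5×3.2 = 91.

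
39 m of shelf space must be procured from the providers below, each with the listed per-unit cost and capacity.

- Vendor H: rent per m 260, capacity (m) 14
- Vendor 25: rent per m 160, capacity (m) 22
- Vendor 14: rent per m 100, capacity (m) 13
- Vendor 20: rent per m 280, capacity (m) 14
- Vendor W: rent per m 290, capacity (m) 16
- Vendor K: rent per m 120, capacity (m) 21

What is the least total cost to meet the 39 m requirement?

4620

Use providers in increasing cost order.
Take 13 from Vendor 14 at 100 — need 26 more.
Vendor K at 120: take all 21 m — 5 still needed.
Vendor 25 (160): take the remaining 5 — done.
Vendor H, Vendor 20, Vendor W: unused.
Cost = 13×100 + 21×120 + 5×160 = 4620.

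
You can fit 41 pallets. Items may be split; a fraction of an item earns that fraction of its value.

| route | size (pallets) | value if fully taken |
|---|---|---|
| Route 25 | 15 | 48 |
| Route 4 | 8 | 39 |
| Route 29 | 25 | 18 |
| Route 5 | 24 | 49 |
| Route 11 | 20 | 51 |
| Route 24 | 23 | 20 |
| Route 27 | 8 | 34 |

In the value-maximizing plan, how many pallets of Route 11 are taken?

Rank by value-to-size ratio: Route 4 39/8≈4.88, Route 27 34/8≈4.25, Route 25 48/15≈3.2, Route 11 51/20≈2.55, Route 5 49/24≈2.04, Route 24 20/23≈0.87, Route 29 18/25≈0.72.
Take all of Route 4 (8 pallets, value 39) — 33 pallets left.
Take all of Route 27 (8 pallets, value 34) — 25 pallets left.
All 15 pallets of Route 25 fit (value 48) — 10 remain.
Only 10 pallets remain; take 10/20 of Route 11 for value 51×10/20 = 25.5.

10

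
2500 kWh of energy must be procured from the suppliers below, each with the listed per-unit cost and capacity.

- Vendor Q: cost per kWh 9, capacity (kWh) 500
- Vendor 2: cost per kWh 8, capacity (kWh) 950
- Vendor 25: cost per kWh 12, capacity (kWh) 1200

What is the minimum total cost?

24700

Fill from the cheapest supplier first.
Vendor 2 (8): use full 950 ; 1550 kWh to go.
Take 500 from Vendor Q at 9 ; need 1050 more.
Vendor 25 at 12: take 1050 of its 1200 ; requirement met.
Cost = 950×8 + 500×9 + 1050×12 = 24700.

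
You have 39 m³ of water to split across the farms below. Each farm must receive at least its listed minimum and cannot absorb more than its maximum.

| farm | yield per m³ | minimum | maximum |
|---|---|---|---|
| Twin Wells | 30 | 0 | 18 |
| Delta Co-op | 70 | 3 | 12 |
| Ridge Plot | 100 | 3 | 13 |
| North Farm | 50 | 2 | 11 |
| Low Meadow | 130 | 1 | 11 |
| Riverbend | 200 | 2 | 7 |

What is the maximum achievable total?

Meeting every minimum uses 0+3+3+2+1+2 = 11 m³, leaving 28.
Rank by yield per m³: Riverbend 200 > Low Meadow 130 > Ridge Plot 100 > Delta Co-op 70 > North Farm 50 > Twin Wells 30.
Give Riverbend 5 more to hit its cap of 7 — 23 left.
Give Low Meadow 10 more to hit its cap of 11 — 13 left.
Ridge Plot: +10 to 13 (cap) — 3 left.
Delta Co-op: +3 (room for 9) → 6. Pool exhausted.
Total = 70×6 + 100×13 + 50×2 + 130×11 + 200×7 = 4650.

4650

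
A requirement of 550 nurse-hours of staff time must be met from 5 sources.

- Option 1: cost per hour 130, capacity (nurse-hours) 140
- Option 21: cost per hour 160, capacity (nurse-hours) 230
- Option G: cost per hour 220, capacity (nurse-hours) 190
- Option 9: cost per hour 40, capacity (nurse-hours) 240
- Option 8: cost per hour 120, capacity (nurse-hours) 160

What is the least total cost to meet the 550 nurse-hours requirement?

Fill from the cheapest source first.
Option 9 at 40: take all 240 nurse-hours — 310 still needed.
Take 160 from Option 8 at 120 — need 150 more.
Option 1 (130): use full 140 — 10 nurse-hours to go.
Option 21 (160): take the remaining 10 — done.
Option G: unused.
Cost = 240×40 + 160×120 + 140×130 + 10×160 = 48600.

48600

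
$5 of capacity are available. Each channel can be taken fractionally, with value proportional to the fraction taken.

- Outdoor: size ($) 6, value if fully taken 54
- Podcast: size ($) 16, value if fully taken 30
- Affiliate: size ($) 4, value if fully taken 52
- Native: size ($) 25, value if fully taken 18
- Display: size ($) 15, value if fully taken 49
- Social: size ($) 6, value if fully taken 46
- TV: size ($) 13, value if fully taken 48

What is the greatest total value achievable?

61

Sort by value density: Affiliate 52/4≈13, Outdoor 54/6≈9, Social 46/6≈7.67, TV 48/13≈3.69, Display 49/15≈3.27, Podcast 30/16≈1.88, Native 18/25≈0.72.
Affiliate: take in full, 4 $ for value 52 — 1 left.
Only 1 $ remain; take 1/6 of Outdoor for value 54×1/6 = 9.
Total value = 61.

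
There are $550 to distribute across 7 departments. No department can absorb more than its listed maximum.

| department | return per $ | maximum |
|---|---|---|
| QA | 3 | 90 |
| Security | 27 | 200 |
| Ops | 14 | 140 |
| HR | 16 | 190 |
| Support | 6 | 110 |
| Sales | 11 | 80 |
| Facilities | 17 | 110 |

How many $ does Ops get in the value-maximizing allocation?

50

Highest return per $ first: Security 27 > Facilities 17 > HR 16 > Ops 14 > Sales 11 > Support 6 > QA 3.
Give Security 200 to hit its cap of 200 — 350 left.
Facilities takes 110 to reach its cap of 110 — 240 left.
HR takes 190 to reach its cap of 190 — 50 left.
Ops has room for 140 but only 50 remain, so it gets 50.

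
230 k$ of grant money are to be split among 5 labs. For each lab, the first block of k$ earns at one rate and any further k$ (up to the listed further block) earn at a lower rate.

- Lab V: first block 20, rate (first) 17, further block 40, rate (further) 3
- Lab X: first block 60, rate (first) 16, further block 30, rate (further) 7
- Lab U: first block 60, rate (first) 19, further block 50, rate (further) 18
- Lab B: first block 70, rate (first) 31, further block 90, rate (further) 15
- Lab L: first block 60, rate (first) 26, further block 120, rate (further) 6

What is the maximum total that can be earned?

Treat each block as its own option and order by rate: Lab B/tier1 31 > Lab L/tier1 26 > Lab U/tier1 19 > Lab U/tier2 18 > Lab V/tier1 17 > Lab X/tier1 16 > Lab B/tier2 15 > Lab X/tier2 7 > Lab L/tier2 6 > Lab V/tier2 3.
Lab B/tier1 (31): +70 — 160 left.
Lab L tier1 at 26: fill all 60 — 100 left.
Fill Lab U tier1 block (60 at 19) — 40 left.
40 remain; put them into Lab U tier2 at 18.
Total = 31×70 + 26×60 + 19×60 + 18×40 = 5590.

5590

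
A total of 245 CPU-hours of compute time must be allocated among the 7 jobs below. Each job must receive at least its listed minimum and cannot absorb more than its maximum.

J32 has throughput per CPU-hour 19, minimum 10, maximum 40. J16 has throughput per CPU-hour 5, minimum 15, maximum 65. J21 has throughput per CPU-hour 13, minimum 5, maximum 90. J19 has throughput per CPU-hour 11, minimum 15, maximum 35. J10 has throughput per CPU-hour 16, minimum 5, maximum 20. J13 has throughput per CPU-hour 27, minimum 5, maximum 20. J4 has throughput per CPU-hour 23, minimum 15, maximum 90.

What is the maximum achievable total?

Meeting every minimum uses 10+15+5+15+5+5+15 = 70 CPU-hours, leaving 175.
Rank by throughput per CPU-hour: J13 27 > J4 23 > J32 19 > J10 16 > J21 13 > J19 11 > J16 5.
Give J13 15 more to hit its cap of 20 — 160 left.
Give J4 75 more to hit its cap of 90 — 85 left.
Give J32 30 more to hit its cap of 40 — 55 left.
J10: +15 to 20 (cap) — 40 left.
Only 40 left; J21 takes them to reach 45.
Total = 19×40 + 5×15 + 13×45 + 11×15 + 16×20 + 27×20 + 23×90 = 4515.

4515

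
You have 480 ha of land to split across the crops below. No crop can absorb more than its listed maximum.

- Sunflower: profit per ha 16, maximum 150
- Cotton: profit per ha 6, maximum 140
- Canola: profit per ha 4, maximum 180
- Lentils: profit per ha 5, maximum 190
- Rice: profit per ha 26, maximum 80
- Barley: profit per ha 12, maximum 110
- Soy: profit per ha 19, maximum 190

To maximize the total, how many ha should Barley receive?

60

Highest profit per ha first: Rice 26 > Soy 19 > Sunflower 16 > Barley 12 > Cotton 6 > Lentils 5 > Canola 4.
Rice: +80 to 80 (cap) — 400 left.
Soy: +190 to 190 (cap) — 210 left.
Sunflower takes 150 to reach its cap of 150 — 60 left.
Barley has room for 110 but only 60 remain, so it gets 60.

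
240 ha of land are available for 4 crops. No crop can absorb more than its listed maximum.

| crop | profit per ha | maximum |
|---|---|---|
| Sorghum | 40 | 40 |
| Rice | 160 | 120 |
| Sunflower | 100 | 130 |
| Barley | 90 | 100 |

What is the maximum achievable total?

Rank by profit per ha: Rice 160 > Sunflower 100 > Barley 90 > Sorghum 40.
Rice takes 120 to reach its cap of 120 — 120 left.
Sunflower has room for 130 but only 120 remain, so it gets 120.
Total = 160×120 + 100×120 = 31200.

31200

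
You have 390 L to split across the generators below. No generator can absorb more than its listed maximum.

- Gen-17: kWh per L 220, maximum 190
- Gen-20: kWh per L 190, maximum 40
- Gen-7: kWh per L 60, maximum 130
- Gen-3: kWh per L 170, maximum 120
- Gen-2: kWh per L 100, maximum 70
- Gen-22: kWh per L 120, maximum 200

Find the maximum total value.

Rank by kWh per L: Gen-17 220 > Gen-20 190 > Gen-3 170 > Gen-22 120 > Gen-2 100 > Gen-7 60.
Give Gen-17 190 to hit its cap of 190 → 200 left.
Gen-20: +40 to 40 (cap) → 160 left.
Gen-3: +120 to 120 (cap) → 40 left.
Only 40 left; Gen-22 takes them to reach 40.
Total = 220×190 + 190×40 + 170×120 + 120×40 = 74600.

74600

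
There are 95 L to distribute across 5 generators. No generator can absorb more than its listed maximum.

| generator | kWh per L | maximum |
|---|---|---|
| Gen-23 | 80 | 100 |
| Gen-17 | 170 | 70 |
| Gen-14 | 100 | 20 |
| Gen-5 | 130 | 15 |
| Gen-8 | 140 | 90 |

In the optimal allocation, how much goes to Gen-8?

Highest kWh per L first: Gen-17 170 > Gen-8 140 > Gen-5 130 > Gen-14 100 > Gen-23 80.
Give Gen-17 70 to hit its cap of 70 ; 25 left.
Only 25 left; Gen-8 takes them to reach 25.

25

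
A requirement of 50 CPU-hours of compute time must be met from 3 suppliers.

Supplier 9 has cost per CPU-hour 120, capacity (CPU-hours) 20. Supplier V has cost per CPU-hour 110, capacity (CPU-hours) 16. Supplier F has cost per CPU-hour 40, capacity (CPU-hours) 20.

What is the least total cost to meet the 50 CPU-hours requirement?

4240

Use suppliers in increasing cost order.
Supplier F at 40: take all 20 CPU-hours ; 30 still needed.
Take 16 from Supplier V at 110 ; need 14 more.
Take 14 from Supplier 9 at 120 to finish.
Cost = 20×40 + 16×110 + 14×120 = 4240.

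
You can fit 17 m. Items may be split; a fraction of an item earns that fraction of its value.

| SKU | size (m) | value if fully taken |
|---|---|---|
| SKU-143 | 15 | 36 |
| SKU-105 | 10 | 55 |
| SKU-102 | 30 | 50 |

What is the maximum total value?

Rank by value-to-size ratio: SKU-105 55/10≈5.5, SKU-143 36/15≈2.4, SKU-102 50/30≈1.67.
SKU-105: take in full, 10 m for value 55 → 7 left.
7 m left: a 7/15 share of SKU-143 gives 36×7/15 = 16.8.
Total value = 71.8.

71.8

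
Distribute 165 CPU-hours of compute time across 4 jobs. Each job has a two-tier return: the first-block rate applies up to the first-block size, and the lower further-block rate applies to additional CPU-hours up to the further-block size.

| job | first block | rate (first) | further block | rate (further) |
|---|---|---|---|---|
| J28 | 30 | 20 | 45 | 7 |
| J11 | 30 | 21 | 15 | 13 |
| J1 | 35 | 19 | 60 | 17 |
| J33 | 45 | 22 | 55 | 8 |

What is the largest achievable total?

3310

Order all 8 blocks by rate: J33/T1 22 > J11/T1 21 > J28/T1 20 > J1/T1 19 > J1/T2 17 > J11/T2 13 > J33/T2 8 > J28/T2 7.
J33/T1 (22): +45 — 120 left.
Fill J11 T1 block (30 at 21) — 90 left.
Fill J28 T1 block (30 at 20) — 60 left.
J1/T1 (19): +35 — 25 left.
J1/T2: +25 of 60 at 17; pool empty.
Total = 22×45 + 21×30 + 20×30 + 19×35 + 17×25 = 3310.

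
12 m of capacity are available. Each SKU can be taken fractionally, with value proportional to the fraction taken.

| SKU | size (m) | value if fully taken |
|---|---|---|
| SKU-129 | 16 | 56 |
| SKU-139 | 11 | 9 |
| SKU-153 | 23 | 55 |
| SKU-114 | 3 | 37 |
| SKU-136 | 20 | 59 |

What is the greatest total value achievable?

68.5

Sort by value density: SKU-114 37/3≈12.3, SKU-129 56/16≈3.5, SKU-136 59/20≈2.95, SKU-153 55/23≈2.39, SKU-139 9/11≈0.818.
Take all of SKU-114 (3 m, value 37) ; 9 m left.
Fill the last 9 m with part of SKU-129: 9/16 of it earns 31.5.
Total value = 68.5.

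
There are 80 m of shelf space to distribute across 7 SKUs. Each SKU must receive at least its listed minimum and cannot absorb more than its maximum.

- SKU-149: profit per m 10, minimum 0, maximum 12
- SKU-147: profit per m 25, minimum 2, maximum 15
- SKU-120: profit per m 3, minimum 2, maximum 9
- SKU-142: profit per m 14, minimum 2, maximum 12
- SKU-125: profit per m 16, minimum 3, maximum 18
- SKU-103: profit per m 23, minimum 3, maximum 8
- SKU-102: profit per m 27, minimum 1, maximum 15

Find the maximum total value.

Meeting every minimum uses 0+2+2+2+3+3+1 = 13 m, leaving 67.
Highest profit per m first: SKU-102 27 > SKU-147 25 > SKU-103 23 > SKU-125 16 > SKU-142 14 > SKU-149 10 > SKU-120 3.
SKU-102 takes 14 more to reach its cap of 15 → 53 left.
Give SKU-147 13 more to hit its cap of 15 → 40 left.
SKU-103: +5 to 8 (cap) → 35 left.
SKU-125 takes 15 more to reach its cap of 18 → 20 left.
SKU-142 takes 10 more to reach its cap of 12 → 10 left.
SKU-149 has room for 12 more but only 10 remain, so it gets 10.
Total = 10×10 + 25×15 + 3×2 + 14×12 + 16×18 + 23×8 + 27×15 = 1526.

1526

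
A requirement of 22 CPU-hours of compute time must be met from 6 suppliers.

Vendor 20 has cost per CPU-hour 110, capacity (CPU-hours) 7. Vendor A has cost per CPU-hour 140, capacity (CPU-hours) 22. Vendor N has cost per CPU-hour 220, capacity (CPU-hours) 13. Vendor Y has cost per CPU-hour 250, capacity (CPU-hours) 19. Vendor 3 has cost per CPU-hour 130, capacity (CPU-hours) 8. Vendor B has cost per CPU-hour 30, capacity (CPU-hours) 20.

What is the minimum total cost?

820

Fill from the cheapest supplier first.
Take 20 from Vendor B at 30 ; need 2 more.
Vendor 20 (110): take the remaining 2 ; done.
Vendor 3, Vendor A, Vendor N, Vendor Y: unused.
Cost = 20×30 + 2×110 = 820.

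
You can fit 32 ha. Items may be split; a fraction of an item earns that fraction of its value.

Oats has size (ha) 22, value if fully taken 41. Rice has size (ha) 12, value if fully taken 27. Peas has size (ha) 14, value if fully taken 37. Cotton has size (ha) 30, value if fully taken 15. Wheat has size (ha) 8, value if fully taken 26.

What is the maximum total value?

Sort by value density: Wheat 26/8≈3.25, Peas 37/14≈2.64, Rice 27/12≈2.25, Oats 41/22≈1.86, Cotton 15/30≈0.5.
Take all of Wheat (8 ha, value 26) ; 24 ha left.
Peas: take in full, 14 ha for value 37 ; 10 left.
Only 10 ha remain; take 10/12 of Rice for value 27×10/12 = 22.5.
Total value = 85.5.

85.5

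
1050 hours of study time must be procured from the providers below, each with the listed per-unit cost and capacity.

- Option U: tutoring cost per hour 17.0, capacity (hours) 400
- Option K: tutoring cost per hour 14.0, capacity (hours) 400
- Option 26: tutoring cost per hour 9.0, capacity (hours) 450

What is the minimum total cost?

13050

Use providers in increasing cost order.
Option 26 at 9.0: take all 450 hours → 600 still needed.
Option K at 14.0: take all 400 hours → 200 still needed.
Option U at 17.0: take 200 of its 400 → requirement met.
Cost = 450×9.0 + 400×14.0 + 200×17.0 = 13050.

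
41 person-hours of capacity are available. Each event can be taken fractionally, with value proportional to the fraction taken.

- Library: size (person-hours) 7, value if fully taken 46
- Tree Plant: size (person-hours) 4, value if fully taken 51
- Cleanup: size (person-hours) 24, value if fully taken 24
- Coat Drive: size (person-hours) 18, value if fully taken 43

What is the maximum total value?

152

Best value per unit of size first: Tree Plant 51/4≈12.8, Library 46/7≈6.57, Coat Drive 43/18≈2.39, Cleanup 24/24≈1.
Tree Plant: take in full, 4 person-hours for value 51 — 37 left.
Take all of Library (7 person-hours, value 46) — 30 person-hours left.
All 18 person-hours of Coat Drive fit (value 43) — 12 remain.
Fill the last 12 person-hours with part of Cleanup: 12/24 of it earns 12.
Total value = 152.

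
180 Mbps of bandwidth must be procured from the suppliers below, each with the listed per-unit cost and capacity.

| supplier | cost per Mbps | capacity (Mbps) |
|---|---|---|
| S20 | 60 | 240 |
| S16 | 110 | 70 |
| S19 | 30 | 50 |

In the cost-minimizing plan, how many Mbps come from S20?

Fill from the cheapest supplier first.
S19 (30): use full 50 — 130 Mbps to go.
Take 130 from S20 at 60 to finish.
S16: unused.

130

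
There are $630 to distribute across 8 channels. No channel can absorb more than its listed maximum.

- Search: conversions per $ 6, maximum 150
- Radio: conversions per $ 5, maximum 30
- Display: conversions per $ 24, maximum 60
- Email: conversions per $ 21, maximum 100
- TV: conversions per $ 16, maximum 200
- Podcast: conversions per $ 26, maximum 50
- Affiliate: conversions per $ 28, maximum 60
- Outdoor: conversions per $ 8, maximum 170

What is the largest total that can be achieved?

11000

Highest conversions per $ first: Affiliate 28 > Podcast 26 > Display 24 > Email 21 > TV 16 > Outdoor 8 > Search 6 > Radio 5.
Affiliate: +60 to 60 (cap) — 570 left.
Podcast: +50 to 50 (cap) — 520 left.
Give Display 60 to hit its cap of 60 — 460 left.
Give Email 100 to hit its cap of 100 — 360 left.
Give TV 200 to hit its cap of 200 — 160 left.
Only 160 left; Outdoor takes them to reach 160.
Total = 24×60 + 21×100 + 16×200 + 26×50 + 28×60 + 8×160 = 11000.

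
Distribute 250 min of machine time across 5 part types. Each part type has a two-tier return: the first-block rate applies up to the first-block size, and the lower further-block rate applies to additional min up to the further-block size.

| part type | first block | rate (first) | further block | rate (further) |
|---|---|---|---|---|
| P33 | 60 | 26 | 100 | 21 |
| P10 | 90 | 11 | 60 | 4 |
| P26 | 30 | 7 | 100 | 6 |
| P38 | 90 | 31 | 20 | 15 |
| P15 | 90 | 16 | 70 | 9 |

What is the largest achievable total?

Order all 10 blocks by rate: P38/tier1 31 > P33/tier1 26 > P33/tier2 21 > P15/tier1 16 > P38/tier2 15 > P10/tier1 11 > P15/tier2 9 > P26/tier1 7 > P26/tier2 6 > P10/tier2 4.
P38 tier1 at 31: fill all 90 → 160 left.
Fill P33 tier1 block (60 at 26) → 100 left.
P33/tier2 (21): +100 → 0 left.
Total = 31×90 + 26×60 + 21×100 = 6450.

6450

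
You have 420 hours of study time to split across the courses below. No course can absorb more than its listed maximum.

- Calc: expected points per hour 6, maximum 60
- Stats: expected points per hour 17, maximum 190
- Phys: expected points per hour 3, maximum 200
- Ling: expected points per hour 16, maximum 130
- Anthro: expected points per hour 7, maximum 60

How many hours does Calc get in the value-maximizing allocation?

Rank by expected points per hour: Stats 17 > Ling 16 > Anthro 7 > Calc 6 > Phys 3.
Give Stats 190 to hit its cap of 190 — 230 left.
Ling: +130 to 130 (cap) — 100 left.
Give Anthro 60 to hit its cap of 60 — 40 left.
Calc has room for 60 but only 40 remain, so it gets 40.

40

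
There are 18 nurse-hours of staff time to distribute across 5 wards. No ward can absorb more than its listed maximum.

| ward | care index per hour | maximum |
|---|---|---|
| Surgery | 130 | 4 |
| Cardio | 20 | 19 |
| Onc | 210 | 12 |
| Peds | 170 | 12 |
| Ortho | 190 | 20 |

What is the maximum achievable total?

3660

Order the wards by care index per hour: Onc 210 > Ortho 190 > Peds 170 > Surgery 130 > Cardio 20.
Onc: +12 to 12 (cap) — 6 left.
Ortho has room for 20 but only 6 remain, so it gets 6.
Total = 210×12 + 190×6 = 3660.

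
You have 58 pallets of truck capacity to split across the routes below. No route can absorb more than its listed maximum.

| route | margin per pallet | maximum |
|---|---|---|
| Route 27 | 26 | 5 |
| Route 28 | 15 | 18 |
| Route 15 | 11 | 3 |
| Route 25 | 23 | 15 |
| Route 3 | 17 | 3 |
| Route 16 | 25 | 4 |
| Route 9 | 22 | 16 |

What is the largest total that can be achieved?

1203

Highest margin per pallet first: Route 27 26 > Route 16 25 > Route 25 23 > Route 9 22 > Route 3 17 > Route 28 15 > Route 15 11.
Give Route 27 5 to hit its cap of 5 → 53 left.
Route 16 takes 4 to reach its cap of 4 → 49 left.
Give Route 25 15 to hit its cap of 15 → 34 left.
Give Route 9 16 to hit its cap of 16 → 18 left.
Give Route 3 3 to hit its cap of 3 → 15 left.
Route 28 has room for 18 but only 15 remain, so it gets 15.
Total = 26×5 + 15×15 + 23×15 + 17×3 + 25×4 + 22×16 = 1203.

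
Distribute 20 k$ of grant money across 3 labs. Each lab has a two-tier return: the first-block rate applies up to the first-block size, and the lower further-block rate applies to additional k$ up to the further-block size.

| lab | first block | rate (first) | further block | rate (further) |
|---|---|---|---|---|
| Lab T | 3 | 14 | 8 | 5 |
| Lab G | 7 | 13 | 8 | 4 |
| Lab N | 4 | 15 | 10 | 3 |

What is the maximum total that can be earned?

223

Order all 6 blocks by rate: Lab N/tier1 15 > Lab T/tier1 14 > Lab G/tier1 13 > Lab T/tier2 5 > Lab G/tier2 4 > Lab N/tier2 3.
Lab N/tier1 (15): +4 — 16 left.
Lab T tier1 at 14: fill all 3 — 13 left.
Fill Lab G tier1 block (7 at 13) — 6 left.
Lab T tier2 at 5: only 6 left, fill 6.
Total = 15×4 + 14×3 + 13×7 + 5×6 = 223.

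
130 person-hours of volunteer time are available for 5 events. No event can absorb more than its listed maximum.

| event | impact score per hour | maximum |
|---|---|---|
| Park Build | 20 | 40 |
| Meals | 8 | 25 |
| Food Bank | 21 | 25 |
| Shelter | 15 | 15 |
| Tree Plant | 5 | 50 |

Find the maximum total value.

Highest impact score per hour first: Food Bank 21 > Park Build 20 > Shelter 15 > Meals 8 > Tree Plant 5.
Give Food Bank 25 to hit its cap of 25 — 105 left.
Park Build takes 40 to reach its cap of 40 — 65 left.
Shelter takes 15 to reach its cap of 15 — 50 left.
Give Meals 25 to hit its cap of 25 — 25 left.
Tree Plant: +25 (room for 50) → 25. Pool exhausted.
Total = 20×40 + 8×25 + 21×25 + 15×15 + 5×25 = 1875.

1875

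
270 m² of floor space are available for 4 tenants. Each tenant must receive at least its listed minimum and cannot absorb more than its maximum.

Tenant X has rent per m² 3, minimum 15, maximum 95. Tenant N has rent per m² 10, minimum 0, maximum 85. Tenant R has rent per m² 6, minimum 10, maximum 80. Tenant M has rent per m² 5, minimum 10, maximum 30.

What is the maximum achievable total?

Meeting every minimum uses 15+0+10+10 = 35 m², leaving 235.
Highest rent per m² first: Tenant N 10 > Tenant R 6 > Tenant M 5 > Tenant X 3.
Tenant N takes 85 more to reach its cap of 85 — 150 left.
Tenant R: +70 to 80 (cap) — 80 left.
Tenant M: +20 to 30 (cap) — 60 left.
Only 60 left; Tenant X takes them to reach 75.
Total = 3×75 + 10×85 + 6×80 + 5×30 = 1705.

1705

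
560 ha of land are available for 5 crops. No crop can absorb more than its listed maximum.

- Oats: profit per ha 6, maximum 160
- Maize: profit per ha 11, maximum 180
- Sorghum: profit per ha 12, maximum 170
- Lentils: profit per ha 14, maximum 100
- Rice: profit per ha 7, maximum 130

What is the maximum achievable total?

Order the crops by profit per ha: Lentils 14 > Sorghum 12 > Maize 11 > Rice 7 > Oats 6.
Lentils takes 100 to reach its cap of 100 → 460 left.
Sorghum takes 170 to reach its cap of 170 → 290 left.
Maize takes 180 to reach its cap of 180 → 110 left.
Rice: +110 (room for 130) → 110. Pool exhausted.
Total = 11×180 + 12×170 + 14×100 + 7×110 = 6190.

6190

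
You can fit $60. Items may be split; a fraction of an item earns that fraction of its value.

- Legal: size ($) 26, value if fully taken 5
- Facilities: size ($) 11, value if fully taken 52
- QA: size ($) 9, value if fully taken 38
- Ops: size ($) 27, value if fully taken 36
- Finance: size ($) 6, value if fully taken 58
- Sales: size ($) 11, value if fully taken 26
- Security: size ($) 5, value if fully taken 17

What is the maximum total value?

215

Sort by value density: Finance 58/6≈9.67, Facilities 52/11≈4.73, QA 38/9≈4.22, Security 17/5≈3.4, Sales 26/11≈2.36, Ops 36/27≈1.33, Legal 5/26≈0.192.
All 6 $ of Finance fit (value 58) — 54 remain.
Facilities: take in full, 11 $ for value 52 — 43 left.
All 9 $ of QA fit (value 38) — 34 remain.
Take all of Security (5 $, value 17) — 29 $ left.
Take all of Sales (11 $, value 26) — 18 $ left.
Only 18 $ remain; take 18/27 of Ops for value 36×18/27 = 24.
Total value = 215.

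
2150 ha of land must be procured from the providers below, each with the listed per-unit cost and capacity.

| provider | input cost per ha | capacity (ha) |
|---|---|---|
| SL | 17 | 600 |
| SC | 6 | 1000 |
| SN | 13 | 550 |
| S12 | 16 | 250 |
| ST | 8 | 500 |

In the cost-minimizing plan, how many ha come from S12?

100

Cheapest first:
SC at 6: take all 1000 ha ; 1150 still needed.
ST (8): use full 500 ; 650 ha to go.
SN at 13: take all 550 ha ; 100 still needed.
S12 at 16: take 100 of its 250 ; requirement met.
SL: unused.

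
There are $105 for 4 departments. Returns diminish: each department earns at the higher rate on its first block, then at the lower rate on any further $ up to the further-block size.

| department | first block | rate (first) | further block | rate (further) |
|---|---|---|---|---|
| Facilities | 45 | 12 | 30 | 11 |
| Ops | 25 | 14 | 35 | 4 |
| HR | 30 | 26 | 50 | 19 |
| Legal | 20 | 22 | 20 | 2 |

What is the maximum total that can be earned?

Treat each block as its own option and order by rate: HR/first 26 > Legal/first 22 > HR/second 19 > Ops/first 14 > Facilities/first 12 > Facilities/second 11 > Ops/second 4 > Legal/second 2.
HR first at 26: fill all 30 → 75 left.
Fill Legal first block (20 at 22) → 55 left.
Fill HR second block (50 at 19) → 5 left.
Ops first at 14: only 5 left, fill 5.
Total = 26×30 + 22×20 + 19×50 + 14×5 = 2240.

2240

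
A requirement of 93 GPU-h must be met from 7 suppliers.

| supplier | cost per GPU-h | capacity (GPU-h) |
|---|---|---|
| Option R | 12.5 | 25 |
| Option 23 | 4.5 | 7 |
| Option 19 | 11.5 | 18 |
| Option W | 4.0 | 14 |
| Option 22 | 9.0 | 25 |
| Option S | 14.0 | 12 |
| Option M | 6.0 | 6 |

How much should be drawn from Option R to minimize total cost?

23

Use suppliers in increasing cost order.
Option W (4.0): use full 14 — 79 GPU-h to go.
Option 23 (4.5): use full 7 — 72 GPU-h to go.
Take 6 from Option M at 6.0 — need 66 more.
Option 22 (9.0): use full 25 — 41 GPU-h to go.
Take 18 from Option 19 at 11.5 — need 23 more.
Take 23 from Option R at 12.5 to finish.
Option S: unused.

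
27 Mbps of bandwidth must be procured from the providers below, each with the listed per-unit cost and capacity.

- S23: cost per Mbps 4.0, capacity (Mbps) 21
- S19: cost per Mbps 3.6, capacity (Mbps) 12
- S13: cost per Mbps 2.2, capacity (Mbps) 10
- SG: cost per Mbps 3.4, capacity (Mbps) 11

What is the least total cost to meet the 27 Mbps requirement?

Fill from the cheapest provider first.
S13 (2.2): use full 10 — 17 Mbps to go.
SG (3.4): use full 11 — 6 Mbps to go.
S19 at 3.6: take 6 of its 12 — requirement met.
S23: unused.
Cost = 10×2.2 + 11×3.4 + 6×3.6 = 81.

81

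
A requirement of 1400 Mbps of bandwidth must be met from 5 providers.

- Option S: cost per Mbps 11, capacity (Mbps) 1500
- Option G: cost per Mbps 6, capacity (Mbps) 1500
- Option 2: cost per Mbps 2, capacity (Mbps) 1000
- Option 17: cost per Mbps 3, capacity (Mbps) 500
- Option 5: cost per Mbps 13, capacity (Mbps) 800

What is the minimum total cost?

Use providers in increasing cost order.
Take 1000 from Option 2 at 2 — need 400 more.
Option 17 at 3: take 400 of its 500 — requirement met.
Option G, Option S, Option 5: unused.
Cost = 1000×2 + 400×3 = 3200.

3200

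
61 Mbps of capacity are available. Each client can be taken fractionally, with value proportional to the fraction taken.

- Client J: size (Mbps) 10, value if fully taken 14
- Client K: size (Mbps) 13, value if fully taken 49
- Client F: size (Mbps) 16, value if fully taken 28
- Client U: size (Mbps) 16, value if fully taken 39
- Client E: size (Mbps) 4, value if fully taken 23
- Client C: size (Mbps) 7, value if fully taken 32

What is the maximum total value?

178

Sort by value density: Client E 23/4≈5.75, Client C 32/7≈4.57, Client K 49/13≈3.77, Client U 39/16≈2.44, Client F 28/16≈1.75, Client J 14/10≈1.4.
All 4 Mbps of Client E fit (value 23) → 57 remain.
Client C: take in full, 7 Mbps for value 32 → 50 left.
All 13 Mbps of Client K fit (value 49) → 37 remain.
Client U: take in full, 16 Mbps for value 39 → 21 left.
Take all of Client F (16 Mbps, value 28) → 5 Mbps left.
Fill the last 5 Mbps with part of Client J: 5/10 of it earns 7.
Total value = 178.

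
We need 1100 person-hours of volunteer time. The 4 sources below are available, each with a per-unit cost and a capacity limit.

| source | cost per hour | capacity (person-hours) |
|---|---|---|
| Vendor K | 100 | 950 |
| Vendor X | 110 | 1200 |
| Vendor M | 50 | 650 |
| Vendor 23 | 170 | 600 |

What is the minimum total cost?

77500

Cheapest first:
Vendor M (50): use full 650 → 450 person-hours to go.
Vendor K at 100: take 450 of its 950 → requirement met.
Vendor X, Vendor 23: unused.
Cost = 650×50 + 450×100 = 77500.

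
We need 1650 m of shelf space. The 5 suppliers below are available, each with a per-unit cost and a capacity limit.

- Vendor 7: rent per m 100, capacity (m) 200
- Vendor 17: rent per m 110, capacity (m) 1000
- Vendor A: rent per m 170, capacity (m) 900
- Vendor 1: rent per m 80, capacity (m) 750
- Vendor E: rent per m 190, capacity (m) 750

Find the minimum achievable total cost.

157000

Fill from the cheapest supplier first.
Vendor 1 (80): use full 750 ; 900 m to go.
Vendor 7 at 100: take all 200 m ; 700 still needed.
Vendor 17 at 110: take 700 of its 1000 ; requirement met.
Vendor A, Vendor E: unused.
Cost = 750×80 + 200×100 + 700×110 = 157000.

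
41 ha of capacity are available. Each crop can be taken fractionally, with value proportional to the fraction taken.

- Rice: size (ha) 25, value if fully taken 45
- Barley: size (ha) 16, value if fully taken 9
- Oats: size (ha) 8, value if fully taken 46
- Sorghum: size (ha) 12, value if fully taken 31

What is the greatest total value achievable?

114.8

Best value per unit of size first: Oats 46/8≈5.75, Sorghum 31/12≈2.58, Rice 45/25≈1.8, Barley 9/16≈0.562.
Take all of Oats (8 ha, value 46) → 33 ha left.
Take all of Sorghum (12 ha, value 31) → 21 ha left.
Only 21 ha remain; take 21/25 of Rice for value 45×21/25 = 37.8.
Total value = 114.8.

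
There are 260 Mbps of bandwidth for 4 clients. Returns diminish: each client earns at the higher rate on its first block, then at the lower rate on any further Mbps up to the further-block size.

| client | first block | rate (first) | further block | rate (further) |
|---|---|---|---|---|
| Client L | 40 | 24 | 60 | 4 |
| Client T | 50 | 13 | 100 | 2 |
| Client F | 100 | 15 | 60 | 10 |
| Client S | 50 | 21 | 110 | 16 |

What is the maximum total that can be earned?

Treat each block as its own option and order by rate: Client L/tier1 24 > Client S/tier1 21 > Client S/tier2 16 > Client F/tier1 15 > Client T/tier1 13 > Client F/tier2 10 > Client L/tier2 4 > Client T/tier2 2.
Fill Client L tier1 block (40 at 24) — 220 left.
Client S/tier1 (21): +50 — 170 left.
Fill Client S tier2 block (110 at 16) — 60 left.
Client F/tier1: +60 of 100 at 15; pool empty.
Total = 24×40 + 21×50 + 16×110 + 15×60 = 4670.

4670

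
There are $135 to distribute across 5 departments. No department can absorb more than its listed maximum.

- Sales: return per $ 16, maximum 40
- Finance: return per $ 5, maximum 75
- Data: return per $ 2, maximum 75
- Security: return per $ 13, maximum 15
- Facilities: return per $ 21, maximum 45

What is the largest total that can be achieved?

1955

Order the departments by return per $: Facilities 21 > Sales 16 > Security 13 > Finance 5 > Data 2.
Give Facilities 45 to hit its cap of 45 ; 90 left.
Sales takes 40 to reach its cap of 40 ; 50 left.
Security: +15 to 15 (cap) ; 35 left.
Finance: +35 (room for 75) → 35. Pool exhausted.
Total = 16×40 + 5×35 + 13×15 + 21×45 = 1955.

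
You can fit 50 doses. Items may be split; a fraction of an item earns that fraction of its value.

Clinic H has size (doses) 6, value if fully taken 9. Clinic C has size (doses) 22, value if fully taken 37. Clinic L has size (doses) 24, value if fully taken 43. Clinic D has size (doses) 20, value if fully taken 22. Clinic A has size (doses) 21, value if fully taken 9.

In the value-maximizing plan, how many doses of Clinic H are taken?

4

Rank by value-to-size ratio: Clinic L 43/24≈1.79, Clinic C 37/22≈1.68, Clinic H 9/6≈1.5, Clinic D 22/20≈1.1, Clinic A 9/21≈0.429.
Clinic L: take in full, 24 doses for value 43 → 26 left.
Take all of Clinic C (22 doses, value 37) → 4 doses left.
Fill the last 4 doses with part of Clinic H: 4/6 of it earns 6.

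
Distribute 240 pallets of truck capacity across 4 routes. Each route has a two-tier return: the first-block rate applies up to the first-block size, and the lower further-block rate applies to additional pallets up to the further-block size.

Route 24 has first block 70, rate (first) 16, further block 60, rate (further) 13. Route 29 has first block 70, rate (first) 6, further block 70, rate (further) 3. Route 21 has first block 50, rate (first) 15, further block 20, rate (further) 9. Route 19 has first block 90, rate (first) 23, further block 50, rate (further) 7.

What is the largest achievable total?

4330

Order all 8 blocks by rate: Route 19/tier1 23 > Route 24/tier1 16 > Route 21/tier1 15 > Route 24/tier2 13 > Route 21/tier2 9 > Route 19/tier2 7 > Route 29/tier1 6 > Route 29/tier2 3.
Fill Route 19 tier1 block (90 at 23) ; 150 left.
Fill Route 24 tier1 block (70 at 16) ; 80 left.
Route 21/tier1 (15): +50 ; 30 left.
30 remain; put them into Route 24 tier2 at 13.
Total = 23×90 + 16×70 + 15×50 + 13×30 = 4330.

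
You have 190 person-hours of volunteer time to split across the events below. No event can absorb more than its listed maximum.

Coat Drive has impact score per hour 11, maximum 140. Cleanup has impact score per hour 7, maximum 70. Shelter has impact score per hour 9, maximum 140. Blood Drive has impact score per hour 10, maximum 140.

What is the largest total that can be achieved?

2040

Rank by impact score per hour: Coat Drive 11 > Blood Drive 10 > Shelter 9 > Cleanup 7.
Coat Drive: +140 to 140 (cap) — 50 left.
Blood Drive has room for 140 but only 50 remain, so it gets 50.
Total = 11×140 + 10×50 = 2040.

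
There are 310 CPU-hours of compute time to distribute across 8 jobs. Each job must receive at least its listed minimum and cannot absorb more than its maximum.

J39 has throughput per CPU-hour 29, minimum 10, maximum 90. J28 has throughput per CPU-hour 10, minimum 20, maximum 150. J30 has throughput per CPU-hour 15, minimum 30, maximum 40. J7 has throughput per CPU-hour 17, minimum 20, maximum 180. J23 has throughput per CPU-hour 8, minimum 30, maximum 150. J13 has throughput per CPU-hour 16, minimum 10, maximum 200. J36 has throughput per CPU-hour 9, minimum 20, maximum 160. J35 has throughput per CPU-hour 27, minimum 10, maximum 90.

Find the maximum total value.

6610

Meeting every minimum uses 10+20+30+20+30+10+20+10 = 150 CPU-hours, leaving 160.
Rank by throughput per CPU-hour: J39 29 > J35 27 > J7 17 > J13 16 > J30 15 > J28 10 > J36 9 > J23 8.
Give J39 80 more to hit its cap of 90 → 80 left.
Give J35 80 more to hit its cap of 90 → 0 left.
Total = 29×90 + 10×20 + 15×30 + 17×20 + 8×30 + 16×10 + 9×20 + 27×90 = 6610.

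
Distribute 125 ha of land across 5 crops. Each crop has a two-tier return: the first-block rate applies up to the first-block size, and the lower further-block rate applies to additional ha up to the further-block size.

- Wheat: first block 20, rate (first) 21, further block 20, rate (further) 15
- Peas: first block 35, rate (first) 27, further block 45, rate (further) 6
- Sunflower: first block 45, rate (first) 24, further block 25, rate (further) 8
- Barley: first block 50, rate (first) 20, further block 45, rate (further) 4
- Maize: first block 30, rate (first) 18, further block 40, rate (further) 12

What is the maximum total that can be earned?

Treat each block as its own option and order by rate: Peas/tier1 27 > Sunflower/tier1 24 > Wheat/tier1 21 > Barley/tier1 20 > Maize/tier1 18 > Wheat/tier2 15 > Maize/tier2 12 > Sunflower/tier2 8 > Peas/tier2 6 > Barley/tier2 4.
Peas tier1 at 27: fill all 35 ; 90 left.
Fill Sunflower tier1 block (45 at 24) ; 45 left.
Wheat/tier1 (21): +20 ; 25 left.
25 remain; put them into Barley tier1 at 20.
Total = 27×35 + 24×45 + 21×20 + 20×25 = 2945.

2945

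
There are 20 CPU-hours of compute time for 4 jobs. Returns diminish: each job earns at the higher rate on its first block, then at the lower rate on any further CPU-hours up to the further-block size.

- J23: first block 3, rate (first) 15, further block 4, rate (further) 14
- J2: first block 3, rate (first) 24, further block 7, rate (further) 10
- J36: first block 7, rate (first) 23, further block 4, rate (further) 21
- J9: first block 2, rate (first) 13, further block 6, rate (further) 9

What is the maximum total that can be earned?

Rank every tier by rate: J2/T1 24 > J36/T1 23 > J36/T2 21 > J23/T1 15 > J23/T2 14 > J9/T1 13 > J2/T2 10 > J9/T2 9.
J2/T1 (24): +3 → 17 left.
Fill J36 T1 block (7 at 23) → 10 left.
Fill J36 T2 block (4 at 21) → 6 left.
J23/T1 (15): +3 → 3 left.
3 remain; put them into J23 T2 at 14.
Total = 24×3 + 23×7 + 21×4 + 15×3 + 14×3 = 404.

404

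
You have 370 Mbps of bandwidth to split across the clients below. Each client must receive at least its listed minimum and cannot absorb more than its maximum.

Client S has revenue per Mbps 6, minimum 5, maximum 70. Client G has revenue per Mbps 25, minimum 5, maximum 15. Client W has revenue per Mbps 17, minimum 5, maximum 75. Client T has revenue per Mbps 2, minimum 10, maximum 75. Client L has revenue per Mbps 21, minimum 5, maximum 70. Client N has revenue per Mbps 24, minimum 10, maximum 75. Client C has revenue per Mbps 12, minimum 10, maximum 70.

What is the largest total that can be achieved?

6110

Meeting every minimum uses 5+5+5+10+5+10+10 = 50 Mbps, leaving 320.
Highest revenue per Mbps first: Client G 25 > Client N 24 > Client L 21 > Client W 17 > Client C 12 > Client S 6 > Client T 2.
Give Client G 10 more to hit its cap of 15 ; 310 left.
Client N takes 65 more to reach its cap of 75 ; 245 left.
Client L takes 65 more to reach its cap of 70 ; 180 left.
Give Client W 70 more to hit its cap of 75 ; 110 left.
Client C takes 60 more to reach its cap of 70 ; 50 left.
Only 50 left; Client S takes them to reach 55.
Total = 6×55 + 25×15 + 17×75 + 2×10 + 21×70 + 24×75 + 12×70 = 6110.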